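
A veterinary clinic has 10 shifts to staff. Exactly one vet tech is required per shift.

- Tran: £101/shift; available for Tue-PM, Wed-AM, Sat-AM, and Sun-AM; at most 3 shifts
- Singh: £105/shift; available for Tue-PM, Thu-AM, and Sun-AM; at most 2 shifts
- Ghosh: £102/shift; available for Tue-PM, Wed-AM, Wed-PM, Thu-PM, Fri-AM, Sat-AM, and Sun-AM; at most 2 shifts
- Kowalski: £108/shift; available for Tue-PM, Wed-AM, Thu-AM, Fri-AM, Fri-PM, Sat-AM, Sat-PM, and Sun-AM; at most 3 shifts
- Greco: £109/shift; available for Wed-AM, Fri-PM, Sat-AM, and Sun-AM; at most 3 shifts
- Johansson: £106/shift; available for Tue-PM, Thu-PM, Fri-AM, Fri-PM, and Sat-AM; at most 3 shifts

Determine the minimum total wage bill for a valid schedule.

Wed-PM can only be covered by Ghosh, so that assignment is forced.
Sat-PM can only be covered by Kowalski, so that assignment is forced.
Picking the cheapest available vet tech for each shift independently would cost £1029, but that ignores the shift limits.
An optimal schedule: Tue-PM→Tran, Wed-AM→Tran, Wed-PM→Ghosh, Thu-AM→Singh, Thu-PM→Ghosh, Fri-AM→Johansson, Fri-PM→Johansson, Sat-AM→Tran, Sat-PM→Kowalski, Sun-AM→Singh.
Total: 101 + 101 + 102 + 105 + 102 + 106 + 106 + 101 + 108 + 105 = £1037.

£1037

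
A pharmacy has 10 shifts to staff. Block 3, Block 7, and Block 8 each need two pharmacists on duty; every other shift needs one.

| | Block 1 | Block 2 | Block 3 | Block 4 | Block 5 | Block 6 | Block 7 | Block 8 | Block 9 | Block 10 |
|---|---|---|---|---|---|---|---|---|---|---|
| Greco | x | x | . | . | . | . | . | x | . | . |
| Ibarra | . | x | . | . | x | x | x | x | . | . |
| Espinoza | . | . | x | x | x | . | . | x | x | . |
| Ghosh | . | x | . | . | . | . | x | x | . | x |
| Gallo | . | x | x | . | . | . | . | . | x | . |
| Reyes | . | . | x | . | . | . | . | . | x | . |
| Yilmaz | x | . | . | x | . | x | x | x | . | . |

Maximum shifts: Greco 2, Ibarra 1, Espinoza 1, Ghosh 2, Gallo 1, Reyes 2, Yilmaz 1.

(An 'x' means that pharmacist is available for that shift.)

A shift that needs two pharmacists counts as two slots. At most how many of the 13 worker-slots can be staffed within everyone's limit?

10

Total capacity across all pharmacists is 2+1+1+2+1+2+1 = 10, and 13 slots are needed, so at most 10 can be filled.
An assignment achieving 10: Block 1→Greco, Block 2→Greco, Block 3→Gallo+Reyes, Block 4→Espinoza, Block 5→Ibarra, Block 6→Yilmaz, Block 7→Ghosh, Block 9→Reyes, Block 10→Ghosh.
Loads: Greco 2/2, Ibarra 1/1, Espinoza 1/1, Ghosh 2/2, Gallo 1/1, Reyes 2/2, Yilmaz 1/1.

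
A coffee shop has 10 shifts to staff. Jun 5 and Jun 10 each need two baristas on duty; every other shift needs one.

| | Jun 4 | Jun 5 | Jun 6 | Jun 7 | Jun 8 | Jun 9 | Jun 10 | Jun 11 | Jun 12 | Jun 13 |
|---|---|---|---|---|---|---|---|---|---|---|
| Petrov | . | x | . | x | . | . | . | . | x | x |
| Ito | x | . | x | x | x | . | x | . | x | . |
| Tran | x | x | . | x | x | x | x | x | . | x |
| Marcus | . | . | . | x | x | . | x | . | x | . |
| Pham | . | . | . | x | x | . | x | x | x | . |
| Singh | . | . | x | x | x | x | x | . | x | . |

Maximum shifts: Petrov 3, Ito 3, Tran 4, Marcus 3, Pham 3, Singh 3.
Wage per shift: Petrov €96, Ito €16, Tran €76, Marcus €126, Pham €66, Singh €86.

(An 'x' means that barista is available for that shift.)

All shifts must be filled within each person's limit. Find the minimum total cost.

€732

Jun 5 can only be covered by Petrov and Tran, so that assignment is forced.
Picking the cheapest available barista for each shift independently would cost €552, but that ignores the shift limits.
An optimal schedule: Jun 4→Ito, Jun 5→Tran+Petrov, Jun 6→Ito, Jun 7→Pham, Jun 8→Ito, Jun 9→Tran, Jun 10→Tran+Singh, Jun 11→Pham, Jun 12→Pham, Jun 13→Tran.
Total: 16 + 76 + 96 + 16 + 66 + 16 + 76 + 76 + 86 + 66 + 66 + 76 = €732.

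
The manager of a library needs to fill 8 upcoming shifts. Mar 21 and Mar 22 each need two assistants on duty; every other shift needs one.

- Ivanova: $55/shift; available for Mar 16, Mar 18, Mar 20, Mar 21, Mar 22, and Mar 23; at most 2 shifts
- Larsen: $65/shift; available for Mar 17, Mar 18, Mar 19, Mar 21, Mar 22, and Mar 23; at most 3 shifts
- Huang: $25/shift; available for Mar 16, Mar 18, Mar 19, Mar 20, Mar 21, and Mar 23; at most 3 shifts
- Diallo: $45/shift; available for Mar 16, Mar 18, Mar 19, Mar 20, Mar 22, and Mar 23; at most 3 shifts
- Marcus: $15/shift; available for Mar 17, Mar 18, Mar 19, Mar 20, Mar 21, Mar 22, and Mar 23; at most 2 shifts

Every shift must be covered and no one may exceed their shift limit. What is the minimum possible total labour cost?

$350

Picking the cheapest available assistant for each shift independently would cost $200, but that ignores the shift limits.
An optimal schedule: Mar 16→Huang, Mar 17→Marcus, Mar 18→Diallo, Mar 19→Marcus, Mar 20→Huang, Mar 21→Huang+Ivanova, Mar 22→Diallo+Ivanova, Mar 23→Diallo.
Total: 25 + 15 + 45 + 15 + 25 + 25 + 55 + 45 + 55 + 45 = $350.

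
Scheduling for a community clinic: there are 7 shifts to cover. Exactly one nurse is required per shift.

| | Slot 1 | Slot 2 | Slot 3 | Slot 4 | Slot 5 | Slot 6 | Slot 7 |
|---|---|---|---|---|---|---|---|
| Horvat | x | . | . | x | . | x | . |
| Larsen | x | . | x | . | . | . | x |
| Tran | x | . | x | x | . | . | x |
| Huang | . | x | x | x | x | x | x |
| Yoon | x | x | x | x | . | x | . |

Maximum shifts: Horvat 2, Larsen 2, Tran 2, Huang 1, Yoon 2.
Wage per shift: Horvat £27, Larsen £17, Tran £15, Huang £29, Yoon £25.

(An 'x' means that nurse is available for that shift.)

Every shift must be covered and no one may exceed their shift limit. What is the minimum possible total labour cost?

£143

Slot 5 can only be covered by Huang, so that assignment is forced.
Picking the cheapest available nurse for each shift independently would cost £139, but that ignores the shift limits.
An optimal schedule: Slot 1→Larsen, Slot 2→Yoon, Slot 3→Larsen, Slot 4→Tran, Slot 5→Huang, Slot 6→Yoon, Slot 7→Tran.
Total: 17 + 25 + 17 + 15 + 29 + 25 + 15 = £143.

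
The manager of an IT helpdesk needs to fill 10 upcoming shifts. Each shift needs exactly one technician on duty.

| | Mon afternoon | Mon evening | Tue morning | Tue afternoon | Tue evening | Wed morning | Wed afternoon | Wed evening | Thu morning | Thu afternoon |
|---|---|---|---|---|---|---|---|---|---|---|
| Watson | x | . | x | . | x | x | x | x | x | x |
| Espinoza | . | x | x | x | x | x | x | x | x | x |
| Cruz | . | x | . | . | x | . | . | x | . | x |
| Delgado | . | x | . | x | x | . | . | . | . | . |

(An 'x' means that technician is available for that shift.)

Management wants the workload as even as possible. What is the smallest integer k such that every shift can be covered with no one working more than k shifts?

With 4 technicians and 10 worker-slots to fill, someone must work at least ⌈10/4⌉ = 3 shifts, so k ≥ 3.
k = 3 works: Mon afternoon→Watson, Mon evening→Cruz, Tue morning→Watson, Tue afternoon→Espinoza, Tue evening→Delgado, Wed morning→Watson, Wed afternoon→Espinoza, Wed evening→Cruz, Thu morning→Espinoza, Thu afternoon→Cruz.
Loads: Watson 3, Espinoza 3, Cruz 3, Delgado 1 — all ≤ 3.

3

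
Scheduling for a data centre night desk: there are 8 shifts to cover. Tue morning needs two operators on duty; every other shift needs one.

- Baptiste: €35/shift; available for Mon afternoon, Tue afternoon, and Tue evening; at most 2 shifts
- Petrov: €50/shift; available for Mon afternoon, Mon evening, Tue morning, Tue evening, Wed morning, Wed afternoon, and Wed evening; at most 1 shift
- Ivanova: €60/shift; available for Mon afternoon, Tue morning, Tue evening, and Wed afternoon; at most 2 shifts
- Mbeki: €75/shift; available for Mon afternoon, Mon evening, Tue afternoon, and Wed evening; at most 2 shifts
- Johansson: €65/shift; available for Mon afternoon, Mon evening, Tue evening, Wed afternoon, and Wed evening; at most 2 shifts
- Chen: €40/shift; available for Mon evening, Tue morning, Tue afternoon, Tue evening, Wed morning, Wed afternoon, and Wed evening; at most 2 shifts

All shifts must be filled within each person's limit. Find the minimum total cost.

€450

Picking the cheapest available operator for each shift independently would cost €355, but that ignores the shift limits.
An optimal schedule: Mon afternoon→Baptiste, Mon evening→Johansson, Tue morning→Chen+Petrov, Tue afternoon→Baptiste, Tue evening→Ivanova, Wed morning→Chen, Wed afternoon→Ivanova, Wed evening→Johansson.
Total: 35 + 65 + 40 + 50 + 35 + 60 + 40 + 60 + 65 = €450.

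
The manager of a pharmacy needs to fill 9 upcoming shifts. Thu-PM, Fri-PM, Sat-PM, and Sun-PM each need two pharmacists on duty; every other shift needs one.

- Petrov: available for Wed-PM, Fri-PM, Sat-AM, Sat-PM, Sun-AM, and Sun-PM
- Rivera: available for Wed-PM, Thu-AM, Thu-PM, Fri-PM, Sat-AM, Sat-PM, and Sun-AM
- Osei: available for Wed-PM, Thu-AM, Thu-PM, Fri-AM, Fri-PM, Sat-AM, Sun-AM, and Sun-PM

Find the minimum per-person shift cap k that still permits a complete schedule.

With 3 pharmacists and 13 worker-slots to fill, someone must work at least ⌈13/3⌉ = 5 shifts, so k ≥ 5.
k = 5 works: Wed-PM→Petrov, Thu-AM→Rivera, Thu-PM→Rivera+Osei, Fri-AM→Osei, Fri-PM→Petrov+Rivera, Sat-AM→Petrov, Sat-PM→Petrov+Rivera, Sun-AM→Rivera, Sun-PM→Petrov+Osei.
Loads: Petrov 5, Rivera 5, Osei 3 — all ≤ 5.

5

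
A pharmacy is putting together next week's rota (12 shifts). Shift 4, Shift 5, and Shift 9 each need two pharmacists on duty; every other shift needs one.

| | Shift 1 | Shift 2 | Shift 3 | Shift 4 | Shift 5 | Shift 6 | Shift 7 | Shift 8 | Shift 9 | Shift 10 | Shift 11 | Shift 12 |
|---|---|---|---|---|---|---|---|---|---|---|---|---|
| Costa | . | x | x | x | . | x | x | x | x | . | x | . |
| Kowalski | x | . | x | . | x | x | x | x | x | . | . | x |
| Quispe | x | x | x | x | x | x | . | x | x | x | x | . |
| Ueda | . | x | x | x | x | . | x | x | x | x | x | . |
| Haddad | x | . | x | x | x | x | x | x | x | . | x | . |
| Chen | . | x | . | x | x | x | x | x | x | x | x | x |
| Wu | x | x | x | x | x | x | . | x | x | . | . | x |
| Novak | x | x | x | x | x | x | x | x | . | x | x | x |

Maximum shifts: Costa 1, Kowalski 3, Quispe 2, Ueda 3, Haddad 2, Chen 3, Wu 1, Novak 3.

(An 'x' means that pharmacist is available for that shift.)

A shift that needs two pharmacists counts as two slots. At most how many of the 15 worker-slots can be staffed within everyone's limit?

Total capacity across all pharmacists is 1+3+2+3+2+3+1+3 = 18, and 15 slots are needed, so at most 15 can be filled.
An assignment achieving 15: Shift 1→Kowalski, Shift 2→Costa, Shift 3→Ueda, Shift 4→Ueda+Haddad, Shift 5→Ueda+Haddad, Shift 6→Chen, Shift 7→Kowalski, Shift 8→Chen, Shift 9→Chen+Wu, Shift 10→Quispe, Shift 11→Quispe, Shift 12→Kowalski.
Loads: Costa 1/1, Kowalski 3/3, Quispe 2/2, Ueda 3/3, Haddad 2/2, Chen 3/3, Wu 1/1, Novak 0/3.

15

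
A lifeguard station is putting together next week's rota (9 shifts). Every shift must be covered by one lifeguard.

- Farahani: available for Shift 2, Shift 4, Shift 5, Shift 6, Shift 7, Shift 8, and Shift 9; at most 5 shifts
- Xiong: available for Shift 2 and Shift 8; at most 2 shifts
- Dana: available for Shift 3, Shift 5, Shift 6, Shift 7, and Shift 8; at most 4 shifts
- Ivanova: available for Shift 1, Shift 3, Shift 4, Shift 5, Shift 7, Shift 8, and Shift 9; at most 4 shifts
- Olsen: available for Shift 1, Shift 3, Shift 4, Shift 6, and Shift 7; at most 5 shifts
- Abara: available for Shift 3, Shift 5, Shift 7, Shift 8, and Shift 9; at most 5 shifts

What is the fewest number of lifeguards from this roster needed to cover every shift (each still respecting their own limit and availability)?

2

9 slots to fill and no one can take more than 5, so at least ⌈9/5⌉ = 2 lifeguards are needed.
Farahani and Ivanova alone can cover everything: Shift 1→Ivanova, Shift 2→Farahani, Shift 3→Ivanova, Shift 4→Farahani, Shift 5→Farahani, Shift 6→Farahani, Shift 7→Farahani, Shift 8→Ivanova, Shift 9→Ivanova.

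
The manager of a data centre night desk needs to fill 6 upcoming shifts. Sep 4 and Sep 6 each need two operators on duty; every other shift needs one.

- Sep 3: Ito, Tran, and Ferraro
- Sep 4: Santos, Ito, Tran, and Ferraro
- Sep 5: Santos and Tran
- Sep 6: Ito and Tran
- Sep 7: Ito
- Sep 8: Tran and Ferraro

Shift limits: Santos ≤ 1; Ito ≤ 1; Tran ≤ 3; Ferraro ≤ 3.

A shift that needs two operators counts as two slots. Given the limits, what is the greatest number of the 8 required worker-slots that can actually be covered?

Total capacity across all operators is 1+1+3+3 = 8, and 8 slots are needed, so at most 8 can be filled.
Shifts {Sep 6, Sep 7} need 3 slots but only Ito and Tran are available for them, supplying at most 2 — so at least 1 slot must go unfilled.
An assignment achieving 7: Sep 3→Ferraro, Sep 4→Tran+Ferraro, Sep 5→Santos, Sep 6→Tran, Sep 7→Ito, Sep 8→Tran.
Loads: Santos 1/1, Ito 1/1, Tran 3/3, Ferraro 2/3.

7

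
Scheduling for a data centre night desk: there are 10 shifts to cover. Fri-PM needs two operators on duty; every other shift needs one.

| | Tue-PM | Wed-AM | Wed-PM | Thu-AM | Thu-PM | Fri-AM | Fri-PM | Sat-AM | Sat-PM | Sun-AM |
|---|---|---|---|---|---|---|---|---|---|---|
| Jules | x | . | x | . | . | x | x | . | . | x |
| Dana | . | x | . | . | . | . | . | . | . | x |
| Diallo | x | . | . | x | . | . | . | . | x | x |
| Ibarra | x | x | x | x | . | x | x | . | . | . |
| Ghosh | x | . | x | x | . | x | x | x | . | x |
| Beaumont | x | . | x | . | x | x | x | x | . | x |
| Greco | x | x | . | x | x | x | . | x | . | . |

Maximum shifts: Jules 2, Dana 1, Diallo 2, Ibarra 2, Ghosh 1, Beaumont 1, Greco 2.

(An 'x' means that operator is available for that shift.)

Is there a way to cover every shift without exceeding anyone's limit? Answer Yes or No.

Sat-PM can only be covered by Diallo, so that assignment is forced.
One valid schedule: Tue-PM→Greco, Wed-AM→Dana, Wed-PM→Jules, Thu-AM→Ibarra, Thu-PM→Beaumont, Fri-AM→Greco, Fri-PM→Jules+Ibarra, Sat-AM→Ghosh, Sat-PM→Diallo, Sun-AM→Diallo.
Loads: Jules 2/2, Dana 1/1, Diallo 2/2, Ibarra 2/2, Ghosh 1/1, Beaumont 1/1, Greco 2/2 — all within limits.

Yes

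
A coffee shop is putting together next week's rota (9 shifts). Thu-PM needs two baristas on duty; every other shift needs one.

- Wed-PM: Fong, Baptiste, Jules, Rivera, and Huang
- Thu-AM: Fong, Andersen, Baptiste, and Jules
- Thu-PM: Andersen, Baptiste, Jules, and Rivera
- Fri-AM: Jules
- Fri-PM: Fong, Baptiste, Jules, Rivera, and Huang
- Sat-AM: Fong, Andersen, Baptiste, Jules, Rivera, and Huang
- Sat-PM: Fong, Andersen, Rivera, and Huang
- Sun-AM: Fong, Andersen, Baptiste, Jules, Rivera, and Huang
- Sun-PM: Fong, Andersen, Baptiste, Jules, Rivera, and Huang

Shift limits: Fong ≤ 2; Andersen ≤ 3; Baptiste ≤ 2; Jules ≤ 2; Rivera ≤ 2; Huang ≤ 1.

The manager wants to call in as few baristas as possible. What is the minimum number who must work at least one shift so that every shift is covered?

5

10 slots to fill and no one can take more than 3, so at least ⌈10/3⌉ = 4 baristas are needed.
Any 4 baristas together have capacity at most 3+2+2+2 = 9 < 10 slots, so 4 can never suffice.
Fong, Andersen, Baptiste, Jules, and Rivera alone can cover everything: Wed-PM→Fong, Thu-AM→Andersen, Thu-PM→Jules+Rivera, Fri-AM→Jules, Fri-PM→Baptiste, Sat-AM→Andersen, Sat-PM→Fong, Sun-AM→Andersen, Sun-PM→Baptiste.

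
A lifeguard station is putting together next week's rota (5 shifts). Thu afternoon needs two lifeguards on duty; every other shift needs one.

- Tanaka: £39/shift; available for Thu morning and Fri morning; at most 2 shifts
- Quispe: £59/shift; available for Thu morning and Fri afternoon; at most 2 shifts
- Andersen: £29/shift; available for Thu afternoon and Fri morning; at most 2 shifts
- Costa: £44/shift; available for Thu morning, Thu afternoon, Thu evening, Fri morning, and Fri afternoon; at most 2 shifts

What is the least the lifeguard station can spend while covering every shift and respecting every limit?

£244

Thu afternoon can only be covered by Andersen and Costa, so that assignment is forced.
Thu evening can only be covered by Costa, so that assignment is forced.
Picking the cheapest available lifeguard for each shift independently would cost £229, but that ignores the shift limits.
An optimal schedule: Thu morning→Tanaka, Thu afternoon→Andersen+Costa, Thu evening→Costa, Fri morning→Andersen, Fri afternoon→Quispe.
Total: 39 + 29 + 44 + 44 + 29 + 59 = £244.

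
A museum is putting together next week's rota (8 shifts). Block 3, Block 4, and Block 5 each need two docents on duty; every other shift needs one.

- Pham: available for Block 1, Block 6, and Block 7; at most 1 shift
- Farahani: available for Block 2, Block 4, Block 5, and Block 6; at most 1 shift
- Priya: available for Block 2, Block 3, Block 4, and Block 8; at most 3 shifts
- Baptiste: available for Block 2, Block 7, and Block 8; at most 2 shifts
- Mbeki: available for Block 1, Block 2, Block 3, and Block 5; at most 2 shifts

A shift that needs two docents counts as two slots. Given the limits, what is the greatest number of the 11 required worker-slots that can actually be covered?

9

Total capacity across all docents is 1+1+3+2+2 = 9, and 11 slots are needed, so at most 9 can be filled.
An assignment achieving 9: Block 1→Pham, Block 2→Baptiste, Block 3→Priya+Mbeki, Block 4→Farahani+Priya, Block 5→Mbeki, Block 7→Baptiste, Block 8→Priya.
Loads: Pham 1/1, Farahani 1/1, Priya 3/3, Baptiste 2/2, Mbeki 2/2.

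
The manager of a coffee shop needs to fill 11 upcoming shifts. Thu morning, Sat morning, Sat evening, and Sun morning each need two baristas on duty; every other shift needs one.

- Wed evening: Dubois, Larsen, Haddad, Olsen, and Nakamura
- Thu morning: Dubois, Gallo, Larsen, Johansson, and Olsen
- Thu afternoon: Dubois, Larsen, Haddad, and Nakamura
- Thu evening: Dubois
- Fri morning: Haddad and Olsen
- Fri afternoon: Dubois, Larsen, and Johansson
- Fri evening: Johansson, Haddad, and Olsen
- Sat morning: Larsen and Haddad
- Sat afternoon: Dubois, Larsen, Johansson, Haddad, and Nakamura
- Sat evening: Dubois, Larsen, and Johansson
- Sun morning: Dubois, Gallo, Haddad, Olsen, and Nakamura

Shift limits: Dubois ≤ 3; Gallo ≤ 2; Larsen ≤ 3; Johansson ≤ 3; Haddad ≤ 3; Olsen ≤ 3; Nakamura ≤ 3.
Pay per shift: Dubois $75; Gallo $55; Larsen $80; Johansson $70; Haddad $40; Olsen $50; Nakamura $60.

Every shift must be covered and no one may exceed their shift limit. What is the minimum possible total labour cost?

Thu evening can only be covered by Dubois, so that assignment is forced.
Sat morning can only be covered by Larsen and Haddad, so that assignment is forced.
Picking the cheapest available barista for each shift independently would cost $805, but that ignores the shift limits.
An optimal schedule: Wed evening→Olsen, Thu morning→Olsen+Gallo, Thu afternoon→Nakamura, Thu evening→Dubois, Fri morning→Haddad, Fri afternoon→Johansson, Fri evening→Haddad, Sat morning→Haddad+Larsen, Sat afternoon→Nakamura, Sat evening→Johansson+Dubois, Sun morning→Olsen+Gallo.
Total: 50 + 50 + 55 + 60 + 75 + 40 + 70 + 40 + 40 + 80 + 60 + 70 + 75 + 50 + 55 = $870.

$870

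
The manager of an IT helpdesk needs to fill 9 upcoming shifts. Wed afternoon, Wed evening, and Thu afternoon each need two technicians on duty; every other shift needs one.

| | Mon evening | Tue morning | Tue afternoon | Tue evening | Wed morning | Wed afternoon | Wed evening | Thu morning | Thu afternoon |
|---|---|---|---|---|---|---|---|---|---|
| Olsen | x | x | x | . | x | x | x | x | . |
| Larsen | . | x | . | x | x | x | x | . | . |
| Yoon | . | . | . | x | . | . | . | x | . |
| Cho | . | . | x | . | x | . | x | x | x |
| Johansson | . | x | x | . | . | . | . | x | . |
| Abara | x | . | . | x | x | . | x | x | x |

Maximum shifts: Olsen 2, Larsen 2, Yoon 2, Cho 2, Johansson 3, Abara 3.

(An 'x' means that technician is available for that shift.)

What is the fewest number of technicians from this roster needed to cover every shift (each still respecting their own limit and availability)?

5

12 slots to fill and no one can take more than 3, so at least ⌈12/3⌉ = 4 technicians are needed.
Any 4 technicians together have capacity at most 3+3+2+2 = 10 < 12 slots, so 4 can never suffice.
Olsen, Larsen, Cho, Johansson, and Abara alone can cover everything: Mon evening→Olsen, Tue morning→Johansson, Tue afternoon→Johansson, Tue evening→Larsen, Wed morning→Abara, Wed afternoon→Olsen+Larsen, Wed evening→Cho+Abara, Thu morning→Johansson, Thu afternoon→Cho+Abara.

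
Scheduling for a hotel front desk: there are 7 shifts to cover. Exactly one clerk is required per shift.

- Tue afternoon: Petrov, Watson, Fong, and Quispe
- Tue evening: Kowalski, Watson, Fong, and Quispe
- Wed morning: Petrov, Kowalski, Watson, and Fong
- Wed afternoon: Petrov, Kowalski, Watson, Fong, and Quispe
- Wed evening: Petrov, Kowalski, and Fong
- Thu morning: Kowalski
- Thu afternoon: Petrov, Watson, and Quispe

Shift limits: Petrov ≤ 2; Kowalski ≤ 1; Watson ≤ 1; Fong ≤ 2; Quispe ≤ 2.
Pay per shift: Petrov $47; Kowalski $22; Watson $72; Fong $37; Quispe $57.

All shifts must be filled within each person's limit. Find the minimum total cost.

Thu morning can only be covered by Kowalski, so that assignment is forced.
Picking the cheapest available clerk for each shift independently would cost $194, but that ignores the shift limits.
An optimal schedule: Tue afternoon→Fong, Tue evening→Quispe, Wed morning→Petrov, Wed afternoon→Quispe, Wed evening→Fong, Thu morning→Kowalski, Thu afternoon→Petrov.
Total: 37 + 57 + 47 + 57 + 37 + 22 + 47 = $304.

$304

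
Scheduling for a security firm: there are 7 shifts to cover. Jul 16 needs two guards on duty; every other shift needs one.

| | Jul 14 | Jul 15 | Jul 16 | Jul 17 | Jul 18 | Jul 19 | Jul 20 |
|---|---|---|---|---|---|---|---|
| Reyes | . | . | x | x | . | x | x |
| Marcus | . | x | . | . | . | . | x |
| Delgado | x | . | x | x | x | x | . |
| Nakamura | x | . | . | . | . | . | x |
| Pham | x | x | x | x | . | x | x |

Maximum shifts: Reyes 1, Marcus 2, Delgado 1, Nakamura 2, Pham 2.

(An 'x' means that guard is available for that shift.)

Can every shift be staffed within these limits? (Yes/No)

Total capacity is 8 and 8 slots are needed, so capacity alone doesn't rule it out.
Shifts {Jul 16, Jul 17, Jul 18, Jul 19} need 5 worker-slots in total, but the guards available for any of those shifts (Reyes, Delgado, and Pham) can supply at most 4 among them. So no valid schedule exists.

No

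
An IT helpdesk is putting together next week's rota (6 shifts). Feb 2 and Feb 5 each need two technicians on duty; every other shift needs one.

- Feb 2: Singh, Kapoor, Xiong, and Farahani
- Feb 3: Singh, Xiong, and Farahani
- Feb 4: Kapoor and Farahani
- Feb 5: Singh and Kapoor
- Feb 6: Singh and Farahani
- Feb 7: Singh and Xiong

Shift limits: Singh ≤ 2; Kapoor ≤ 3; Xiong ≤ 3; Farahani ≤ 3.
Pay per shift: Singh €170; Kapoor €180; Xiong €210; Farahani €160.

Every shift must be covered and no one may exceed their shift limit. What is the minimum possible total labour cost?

Feb 5 can only be covered by Singh and Kapoor, so that assignment is forced.
Picking the cheapest available technician for each shift independently would cost €1330, but that ignores the shift limits.
An optimal schedule: Feb 2→Farahani+Kapoor, Feb 3→Farahani, Feb 4→Kapoor, Feb 5→Singh+Kapoor, Feb 6→Farahani, Feb 7→Singh.
Total: 160 + 180 + 160 + 180 + 170 + 180 + 160 + 170 = €1360.

€1360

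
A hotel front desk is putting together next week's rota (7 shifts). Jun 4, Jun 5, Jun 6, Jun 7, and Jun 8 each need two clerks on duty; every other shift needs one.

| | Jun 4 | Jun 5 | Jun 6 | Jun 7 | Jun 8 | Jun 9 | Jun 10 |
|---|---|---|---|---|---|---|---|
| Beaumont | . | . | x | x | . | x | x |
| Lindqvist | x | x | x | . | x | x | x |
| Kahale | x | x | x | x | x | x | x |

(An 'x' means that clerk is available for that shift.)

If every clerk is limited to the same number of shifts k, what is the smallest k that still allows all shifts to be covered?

With 3 clerks and 12 worker-slots to fill, someone must work at least ⌈12/3⌉ = 4 shifts, so k ≥ 4.
k = 4 works: Jun 4→Lindqvist+Kahale, Jun 5→Lindqvist+Kahale, Jun 6→Beaumont+Lindqvist, Jun 7→Beaumont+Kahale, Jun 8→Lindqvist+Kahale, Jun 9→Beaumont, Jun 10→Beaumont.
Loads: Beaumont 4, Lindqvist 4, Kahale 4 — all ≤ 4.

4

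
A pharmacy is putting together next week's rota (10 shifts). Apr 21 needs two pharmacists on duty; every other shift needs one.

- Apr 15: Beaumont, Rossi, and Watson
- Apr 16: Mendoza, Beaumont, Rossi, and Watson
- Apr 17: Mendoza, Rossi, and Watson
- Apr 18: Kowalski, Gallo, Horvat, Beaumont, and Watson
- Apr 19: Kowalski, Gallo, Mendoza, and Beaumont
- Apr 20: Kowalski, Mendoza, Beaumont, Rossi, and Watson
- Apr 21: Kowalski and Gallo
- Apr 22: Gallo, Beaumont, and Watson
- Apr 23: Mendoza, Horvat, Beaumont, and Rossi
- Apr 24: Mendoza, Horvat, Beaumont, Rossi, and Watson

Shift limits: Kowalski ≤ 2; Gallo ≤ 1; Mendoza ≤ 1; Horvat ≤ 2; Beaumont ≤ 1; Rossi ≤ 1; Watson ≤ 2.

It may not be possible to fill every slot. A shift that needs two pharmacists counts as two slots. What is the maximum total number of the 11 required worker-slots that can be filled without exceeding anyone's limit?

Total capacity across all pharmacists is 2+1+1+2+1+1+2 = 10, and 11 slots are needed, so at most 10 can be filled.
An assignment achieving 10: Apr 15→Beaumont, Apr 16→Rossi, Apr 17→Mendoza, Apr 18→Horvat, Apr 19→Kowalski, Apr 20→Watson, Apr 21→Kowalski+Gallo, Apr 22→Watson, Apr 23→Horvat.
Loads: Kowalski 2/2, Gallo 1/1, Mendoza 1/1, Horvat 2/2, Beaumont 1/1, Rossi 1/1, Watson 2/2.

10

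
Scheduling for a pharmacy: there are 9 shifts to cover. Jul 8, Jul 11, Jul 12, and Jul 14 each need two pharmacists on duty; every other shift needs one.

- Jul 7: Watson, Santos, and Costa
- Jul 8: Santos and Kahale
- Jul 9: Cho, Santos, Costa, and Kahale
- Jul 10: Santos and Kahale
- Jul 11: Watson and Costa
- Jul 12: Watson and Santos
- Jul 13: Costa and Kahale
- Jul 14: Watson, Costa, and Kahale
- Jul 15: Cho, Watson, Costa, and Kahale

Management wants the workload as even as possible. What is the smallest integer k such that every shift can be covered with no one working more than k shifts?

3

With 5 pharmacists and 13 worker-slots to fill, someone must work at least ⌈13/5⌉ = 3 shifts, so k ≥ 3.
k = 3 works: Jul 7→Watson, Jul 8→Santos+Kahale, Jul 9→Cho, Jul 10→Santos, Jul 11→Watson+Costa, Jul 12→Watson+Santos, Jul 13→Costa, Jul 14→Costa+Kahale, Jul 15→Cho.
Loads: Cho 2, Watson 3, Santos 3, Costa 3, Kahale 2 — all ≤ 3.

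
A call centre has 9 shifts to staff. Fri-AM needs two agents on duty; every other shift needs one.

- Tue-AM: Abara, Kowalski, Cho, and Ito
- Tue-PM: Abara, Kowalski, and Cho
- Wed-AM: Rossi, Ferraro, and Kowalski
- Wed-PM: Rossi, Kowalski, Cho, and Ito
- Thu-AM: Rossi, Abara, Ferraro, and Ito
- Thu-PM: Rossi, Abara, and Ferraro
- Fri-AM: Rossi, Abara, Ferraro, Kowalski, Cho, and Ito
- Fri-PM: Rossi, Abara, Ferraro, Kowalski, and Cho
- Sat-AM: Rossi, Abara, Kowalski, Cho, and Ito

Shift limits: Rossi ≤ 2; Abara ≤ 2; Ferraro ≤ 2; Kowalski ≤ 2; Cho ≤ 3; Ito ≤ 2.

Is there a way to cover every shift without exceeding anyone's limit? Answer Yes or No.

One valid schedule: Tue-AM→Abara, Tue-PM→Abara, Wed-AM→Rossi, Wed-PM→Kowalski, Thu-AM→Ferraro, Thu-PM→Rossi, Fri-AM→Cho+Ito, Fri-PM→Ferraro, Sat-AM→Kowalski.
Loads: Rossi 2/2, Abara 2/2, Ferraro 2/2, Kowalski 2/2, Cho 1/3, Ito 1/2 — all within limits.

Yes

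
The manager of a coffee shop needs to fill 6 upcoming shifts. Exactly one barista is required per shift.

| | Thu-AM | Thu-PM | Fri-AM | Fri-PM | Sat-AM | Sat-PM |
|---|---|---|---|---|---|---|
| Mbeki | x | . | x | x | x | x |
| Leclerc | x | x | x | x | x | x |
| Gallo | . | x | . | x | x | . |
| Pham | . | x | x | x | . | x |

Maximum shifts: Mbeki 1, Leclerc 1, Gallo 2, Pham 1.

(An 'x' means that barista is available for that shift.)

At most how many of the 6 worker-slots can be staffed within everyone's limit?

5

Total capacity across all baristas is 1+1+2+1 = 5, and 6 slots are needed, so at most 5 can be filled.
An assignment achieving 5: Thu-AM→Mbeki, Thu-PM→Leclerc, Fri-AM→Pham, Fri-PM→Gallo, Sat-AM→Gallo.
Loads: Mbeki 1/1, Leclerc 1/1, Gallo 2/2, Pham 1/1.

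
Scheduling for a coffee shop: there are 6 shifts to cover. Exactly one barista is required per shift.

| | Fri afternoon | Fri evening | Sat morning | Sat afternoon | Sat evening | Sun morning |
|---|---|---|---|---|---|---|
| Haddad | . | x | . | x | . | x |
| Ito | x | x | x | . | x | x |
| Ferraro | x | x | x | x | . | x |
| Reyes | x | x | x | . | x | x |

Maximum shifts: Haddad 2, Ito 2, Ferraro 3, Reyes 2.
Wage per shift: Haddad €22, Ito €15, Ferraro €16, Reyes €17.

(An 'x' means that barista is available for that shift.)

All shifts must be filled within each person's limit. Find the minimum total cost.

€95

Picking the cheapest available barista for each shift independently would cost €91, but that ignores the shift limits.
An optimal schedule: Fri afternoon→Ito, Fri evening→Ferraro, Sat morning→Ferraro, Sat afternoon→Ferraro, Sat evening→Ito, Sun morning→Reyes.
Total: 15 + 16 + 16 + 16 + 15 + 17 = €95.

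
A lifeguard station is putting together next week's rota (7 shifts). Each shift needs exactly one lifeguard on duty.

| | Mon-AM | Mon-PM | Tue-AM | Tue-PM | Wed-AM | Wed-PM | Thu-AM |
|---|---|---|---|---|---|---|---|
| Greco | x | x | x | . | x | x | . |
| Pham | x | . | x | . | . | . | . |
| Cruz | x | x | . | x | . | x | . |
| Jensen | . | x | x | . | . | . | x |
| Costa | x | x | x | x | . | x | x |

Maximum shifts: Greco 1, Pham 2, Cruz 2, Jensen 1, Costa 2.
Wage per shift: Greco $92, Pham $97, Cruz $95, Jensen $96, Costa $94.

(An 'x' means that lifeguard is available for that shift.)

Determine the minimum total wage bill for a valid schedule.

$663

Wed-AM can only be covered by Greco, so that assignment is forced.
Picking the cheapest available lifeguard for each shift independently would cost $648, but that ignores the shift limits.
An optimal schedule: Mon-AM→Cruz, Mon-PM→Jensen, Tue-AM→Pham, Tue-PM→Costa, Wed-AM→Greco, Wed-PM→Cruz, Thu-AM→Costa.
Total: 95 + 96 + 97 + 94 + 92 + 95 + 94 = $663.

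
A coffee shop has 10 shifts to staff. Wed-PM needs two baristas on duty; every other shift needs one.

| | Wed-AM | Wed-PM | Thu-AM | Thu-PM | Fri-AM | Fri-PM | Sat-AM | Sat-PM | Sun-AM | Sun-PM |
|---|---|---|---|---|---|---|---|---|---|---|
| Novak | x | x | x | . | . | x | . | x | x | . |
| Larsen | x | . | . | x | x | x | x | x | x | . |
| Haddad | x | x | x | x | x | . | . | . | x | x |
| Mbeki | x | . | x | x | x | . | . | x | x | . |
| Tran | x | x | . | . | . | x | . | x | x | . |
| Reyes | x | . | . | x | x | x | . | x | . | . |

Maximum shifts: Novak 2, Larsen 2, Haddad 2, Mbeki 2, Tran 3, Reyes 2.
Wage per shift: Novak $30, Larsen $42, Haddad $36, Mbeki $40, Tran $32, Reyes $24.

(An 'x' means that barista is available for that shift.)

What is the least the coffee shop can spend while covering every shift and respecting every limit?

$358

Sat-AM can only be covered by Larsen, so that assignment is forced.
Sun-PM can only be covered by Haddad, so that assignment is forced.
Picking the cheapest available barista for each shift independently would cost $320, but that ignores the shift limits.
An optimal schedule: Wed-AM→Mbeki, Wed-PM→Novak+Tran, Thu-AM→Novak, Thu-PM→Reyes, Fri-AM→Reyes, Fri-PM→Tran, Sat-AM→Larsen, Sat-PM→Tran, Sun-AM→Haddad, Sun-PM→Haddad.
Total: 40 + 30 + 32 + 30 + 24 + 24 + 32 + 42 + 32 + 36 + 36 = $358.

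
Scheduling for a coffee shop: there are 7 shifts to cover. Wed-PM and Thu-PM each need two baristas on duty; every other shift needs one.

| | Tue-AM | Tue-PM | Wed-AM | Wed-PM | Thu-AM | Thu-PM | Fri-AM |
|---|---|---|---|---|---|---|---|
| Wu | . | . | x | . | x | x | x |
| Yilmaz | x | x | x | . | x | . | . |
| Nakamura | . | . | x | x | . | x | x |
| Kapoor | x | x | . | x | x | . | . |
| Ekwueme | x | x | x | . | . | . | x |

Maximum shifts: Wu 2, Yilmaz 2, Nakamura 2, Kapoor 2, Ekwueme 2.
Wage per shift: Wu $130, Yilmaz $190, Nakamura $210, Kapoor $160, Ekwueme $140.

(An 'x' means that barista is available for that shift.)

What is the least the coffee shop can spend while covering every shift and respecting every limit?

Wed-PM can only be covered by Nakamura and Kapoor, so that assignment is forced.
Thu-PM can only be covered by Wu and Nakamura, so that assignment is forced.
Picking the cheapest available barista for each shift independently would cost $1380, but that ignores the shift limits.
An optimal schedule: Tue-AM→Ekwueme, Tue-PM→Ekwueme, Wed-AM→Yilmaz, Wed-PM→Kapoor+Nakamura, Thu-AM→Kapoor, Thu-PM→Wu+Nakamura, Fri-AM→Wu.
Total: 140 + 140 + 190 + 160 + 210 + 160 + 130 + 210 + 130 = $1470.

$1470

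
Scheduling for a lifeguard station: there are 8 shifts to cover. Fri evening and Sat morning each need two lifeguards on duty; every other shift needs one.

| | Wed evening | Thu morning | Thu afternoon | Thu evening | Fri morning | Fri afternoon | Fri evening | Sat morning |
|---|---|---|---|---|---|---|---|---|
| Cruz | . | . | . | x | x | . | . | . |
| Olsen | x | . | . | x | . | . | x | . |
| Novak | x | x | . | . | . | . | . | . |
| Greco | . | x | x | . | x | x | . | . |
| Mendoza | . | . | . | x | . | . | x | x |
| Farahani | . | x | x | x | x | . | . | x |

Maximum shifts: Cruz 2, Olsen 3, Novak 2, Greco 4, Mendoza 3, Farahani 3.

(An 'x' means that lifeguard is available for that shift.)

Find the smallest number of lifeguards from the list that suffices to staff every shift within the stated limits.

4

10 slots to fill and no one can take more than 4, so at least ⌈10/4⌉ = 3 lifeguards are needed.
Shifts {Wed evening, Fri afternoon, Sat morning} need 4 slots, but among the lifeguards available for them (Olsen, Novak, Greco, Mendoza, and Farahani) any 3 together supply at most 3. So 3 lifeguards are not enough.
Olsen, Greco, Mendoza, and Farahani alone can cover everything: Wed evening→Olsen, Thu morning→Greco, Thu afternoon→Greco, Thu evening→Olsen, Fri morning→Greco, Fri afternoon→Greco, Fri evening→Olsen+Mendoza, Sat morning→Mendoza+Farahani.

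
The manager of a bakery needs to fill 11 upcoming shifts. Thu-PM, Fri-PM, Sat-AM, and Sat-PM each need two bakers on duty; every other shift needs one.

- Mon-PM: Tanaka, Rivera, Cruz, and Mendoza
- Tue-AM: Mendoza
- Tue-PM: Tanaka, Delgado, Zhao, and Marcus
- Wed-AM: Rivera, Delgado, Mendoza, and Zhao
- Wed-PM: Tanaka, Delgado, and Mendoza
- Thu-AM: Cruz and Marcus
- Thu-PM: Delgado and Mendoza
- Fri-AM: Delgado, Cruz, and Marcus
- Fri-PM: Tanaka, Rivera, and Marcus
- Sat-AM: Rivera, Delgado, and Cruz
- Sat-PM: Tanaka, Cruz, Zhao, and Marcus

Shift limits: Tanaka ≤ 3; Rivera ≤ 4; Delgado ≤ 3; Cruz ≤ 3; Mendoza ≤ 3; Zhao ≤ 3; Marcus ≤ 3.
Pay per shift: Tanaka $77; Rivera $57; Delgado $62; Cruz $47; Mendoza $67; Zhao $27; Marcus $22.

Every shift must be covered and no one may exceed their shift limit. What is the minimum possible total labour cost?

Tue-AM can only be covered by Mendoza, so that assignment is forced.
Thu-PM can only be covered by Delgado and Mendoza, so that assignment is forced.
Picking the cheapest available baker for each shift independently would cost $630, but that ignores the shift limits.
An optimal schedule: Mon-PM→Cruz, Tue-AM→Mendoza, Tue-PM→Zhao, Wed-AM→Zhao, Wed-PM→Delgado, Thu-AM→Marcus, Thu-PM→Delgado+Mendoza, Fri-AM→Marcus, Fri-PM→Marcus+Rivera, Sat-AM→Cruz+Rivera, Sat-PM→Zhao+Cruz.
Total: 47 + 67 + 27 + 27 + 62 + 22 + 62 + 67 + 22 + 22 + 57 + 47 + 57 + 27 + 47 = $660.

$660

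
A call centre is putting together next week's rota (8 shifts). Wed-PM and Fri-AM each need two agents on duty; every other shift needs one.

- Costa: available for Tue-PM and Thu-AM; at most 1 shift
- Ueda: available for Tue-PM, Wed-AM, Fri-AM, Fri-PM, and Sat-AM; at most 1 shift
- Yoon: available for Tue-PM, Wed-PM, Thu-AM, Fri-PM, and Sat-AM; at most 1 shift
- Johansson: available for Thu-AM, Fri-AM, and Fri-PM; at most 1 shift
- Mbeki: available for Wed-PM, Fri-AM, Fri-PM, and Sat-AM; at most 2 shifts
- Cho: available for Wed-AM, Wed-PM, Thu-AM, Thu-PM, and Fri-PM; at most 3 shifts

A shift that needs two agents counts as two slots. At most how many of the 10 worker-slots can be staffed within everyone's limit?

Total capacity across all agents is 1+1+1+1+2+3 = 9, and 10 slots are needed, so at most 9 can be filled.
An assignment achieving 9: Tue-PM→Costa, Wed-AM→Ueda, Wed-PM→Yoon+Mbeki, Thu-AM→Cho, Thu-PM→Cho, Fri-AM→Johansson+Mbeki, Fri-PM→Cho.
Loads: Costa 1/1, Ueda 1/1, Yoon 1/1, Johansson 1/1, Mbeki 2/2, Cho 3/3.

9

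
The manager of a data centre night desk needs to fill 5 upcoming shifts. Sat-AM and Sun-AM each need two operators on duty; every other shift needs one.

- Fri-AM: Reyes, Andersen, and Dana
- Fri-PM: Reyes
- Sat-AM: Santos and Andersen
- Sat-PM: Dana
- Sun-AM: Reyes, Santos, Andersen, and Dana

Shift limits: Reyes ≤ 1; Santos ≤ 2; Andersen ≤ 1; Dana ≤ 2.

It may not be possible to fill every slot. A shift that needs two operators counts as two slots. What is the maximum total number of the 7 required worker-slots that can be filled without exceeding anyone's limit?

6

Total capacity across all operators is 1+2+1+2 = 6, and 7 slots are needed, so at most 6 can be filled.
An assignment achieving 6: Fri-AM→Dana, Fri-PM→Reyes, Sat-AM→Santos+Andersen, Sat-PM→Dana, Sun-AM→Santos.
Loads: Reyes 1/1, Santos 2/2, Andersen 1/1, Dana 2/2.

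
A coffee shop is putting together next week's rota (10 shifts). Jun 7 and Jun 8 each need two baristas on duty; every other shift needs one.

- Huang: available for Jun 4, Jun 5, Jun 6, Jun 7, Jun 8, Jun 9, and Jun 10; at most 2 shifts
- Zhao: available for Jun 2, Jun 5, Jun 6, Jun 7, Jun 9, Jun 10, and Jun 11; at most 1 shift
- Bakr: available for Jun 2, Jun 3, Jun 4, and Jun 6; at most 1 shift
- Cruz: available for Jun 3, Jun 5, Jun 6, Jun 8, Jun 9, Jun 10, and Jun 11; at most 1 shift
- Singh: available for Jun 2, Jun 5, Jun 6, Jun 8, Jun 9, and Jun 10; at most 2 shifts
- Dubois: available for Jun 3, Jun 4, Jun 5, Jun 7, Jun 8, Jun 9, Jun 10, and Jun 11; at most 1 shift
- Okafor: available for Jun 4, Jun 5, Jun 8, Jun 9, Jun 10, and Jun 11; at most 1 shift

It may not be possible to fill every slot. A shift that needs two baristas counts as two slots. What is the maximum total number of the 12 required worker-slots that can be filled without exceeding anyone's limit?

9

Total capacity across all baristas is 2+1+1+1+2+1+1 = 9, and 12 slots are needed, so at most 9 can be filled.
An assignment achieving 9: Jun 2→Zhao, Jun 3→Bakr, Jun 4→Huang, Jun 6→Singh, Jun 7→Huang+Dubois, Jun 8→Singh+Okafor, Jun 11→Cruz.
Loads: Huang 2/2, Zhao 1/1, Bakr 1/1, Cruz 1/1, Singh 2/2, Dubois 1/1, Okafor 1/1.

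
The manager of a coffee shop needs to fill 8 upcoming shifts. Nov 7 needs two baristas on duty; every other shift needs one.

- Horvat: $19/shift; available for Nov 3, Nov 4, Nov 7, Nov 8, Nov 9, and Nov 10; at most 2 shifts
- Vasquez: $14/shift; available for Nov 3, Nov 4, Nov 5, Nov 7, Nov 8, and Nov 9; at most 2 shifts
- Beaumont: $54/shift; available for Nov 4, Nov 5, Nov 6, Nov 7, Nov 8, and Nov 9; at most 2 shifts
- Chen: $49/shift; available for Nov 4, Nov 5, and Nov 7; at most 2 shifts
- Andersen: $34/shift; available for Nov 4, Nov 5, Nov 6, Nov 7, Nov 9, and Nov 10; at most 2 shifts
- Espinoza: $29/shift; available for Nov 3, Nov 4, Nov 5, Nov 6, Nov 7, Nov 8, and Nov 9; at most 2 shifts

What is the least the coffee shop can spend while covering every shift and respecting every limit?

$241

Picking the cheapest available barista for each shift independently would cost $151, but that ignores the shift limits.
An optimal schedule: Nov 3→Vasquez, Nov 4→Andersen, Nov 5→Espinoza, Nov 6→Espinoza, Nov 7→Andersen+Chen, Nov 8→Vasquez, Nov 9→Horvat, Nov 10→Horvat.
Total: 14 + 34 + 29 + 29 + 34 + 49 + 14 + 19 + 19 = $241.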